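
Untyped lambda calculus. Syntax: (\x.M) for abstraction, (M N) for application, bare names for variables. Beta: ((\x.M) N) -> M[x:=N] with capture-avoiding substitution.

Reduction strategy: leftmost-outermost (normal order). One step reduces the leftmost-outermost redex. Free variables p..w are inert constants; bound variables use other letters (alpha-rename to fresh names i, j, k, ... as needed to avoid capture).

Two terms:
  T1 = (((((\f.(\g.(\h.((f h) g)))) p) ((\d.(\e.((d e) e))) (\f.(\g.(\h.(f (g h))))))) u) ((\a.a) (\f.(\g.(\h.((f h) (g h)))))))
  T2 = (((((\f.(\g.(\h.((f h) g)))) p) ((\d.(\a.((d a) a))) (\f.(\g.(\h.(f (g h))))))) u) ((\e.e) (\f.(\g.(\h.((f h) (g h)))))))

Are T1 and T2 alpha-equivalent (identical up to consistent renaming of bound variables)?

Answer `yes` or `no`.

Answer: yes

Derivation:
Term 1: (((((\f.(\g.(\h.((f h) g)))) p) ((\d.(\e.((d e) e))) (\f.(\g.(\h.(f (g h))))))) u) ((\a.a) (\f.(\g.(\h.((f h) (g h)))))))
Term 2: (((((\f.(\g.(\h.((f h) g)))) p) ((\d.(\a.((d a) a))) (\f.(\g.(\h.(f (g h))))))) u) ((\e.e) (\f.(\g.(\h.((f h) (g h)))))))
Alpha-equivalence: compare structure up to binder renaming.
Result: True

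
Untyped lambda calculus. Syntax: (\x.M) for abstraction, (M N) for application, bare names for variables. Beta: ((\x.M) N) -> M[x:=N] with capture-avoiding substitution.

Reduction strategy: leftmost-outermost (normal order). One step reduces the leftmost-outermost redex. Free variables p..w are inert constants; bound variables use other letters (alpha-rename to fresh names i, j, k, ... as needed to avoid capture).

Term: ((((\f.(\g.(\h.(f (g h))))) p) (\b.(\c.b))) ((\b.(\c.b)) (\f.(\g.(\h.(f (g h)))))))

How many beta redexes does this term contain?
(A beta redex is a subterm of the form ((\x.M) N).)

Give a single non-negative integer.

Answer: 2

Derivation:
Term: ((((\f.(\g.(\h.(f (g h))))) p) (\b.(\c.b))) ((\b.(\c.b)) (\f.(\g.(\h.(f (g h)))))))
  Redex: ((\f.(\g.(\h.(f (g h))))) p)
  Redex: ((\b.(\c.b)) (\f.(\g.(\h.(f (g h))))))
Total redexes: 2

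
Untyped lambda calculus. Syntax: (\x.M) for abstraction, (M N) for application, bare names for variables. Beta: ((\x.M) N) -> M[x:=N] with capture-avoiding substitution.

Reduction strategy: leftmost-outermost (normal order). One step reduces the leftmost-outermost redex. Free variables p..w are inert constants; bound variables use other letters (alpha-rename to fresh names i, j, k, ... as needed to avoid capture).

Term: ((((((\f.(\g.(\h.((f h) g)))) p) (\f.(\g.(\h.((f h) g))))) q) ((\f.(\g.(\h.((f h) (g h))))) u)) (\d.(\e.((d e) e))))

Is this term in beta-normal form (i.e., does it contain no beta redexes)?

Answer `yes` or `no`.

Term: ((((((\f.(\g.(\h.((f h) g)))) p) (\f.(\g.(\h.((f h) g))))) q) ((\f.(\g.(\h.((f h) (g h))))) u)) (\d.(\e.((d e) e))))
Found 2 beta redex(es).

Answer: no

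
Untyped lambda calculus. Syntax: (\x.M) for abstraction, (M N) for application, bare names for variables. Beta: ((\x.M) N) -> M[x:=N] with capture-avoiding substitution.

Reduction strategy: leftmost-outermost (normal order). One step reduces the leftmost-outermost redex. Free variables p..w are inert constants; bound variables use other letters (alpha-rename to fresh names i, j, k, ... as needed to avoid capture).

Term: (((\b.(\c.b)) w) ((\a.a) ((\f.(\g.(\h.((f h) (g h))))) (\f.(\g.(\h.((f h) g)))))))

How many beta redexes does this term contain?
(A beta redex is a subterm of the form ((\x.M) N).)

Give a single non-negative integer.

Answer: 3

Derivation:
Term: (((\b.(\c.b)) w) ((\a.a) ((\f.(\g.(\h.((f h) (g h))))) (\f.(\g.(\h.((f h) g)))))))
  Redex: ((\b.(\c.b)) w)
  Redex: ((\a.a) ((\f.(\g.(\h.((f h) (g h))))) (\f.(\g.(\h.((f h) g))))))
  Redex: ((\f.(\g.(\h.((f h) (g h))))) (\f.(\g.(\h.((f h) g)))))
Total redexes: 3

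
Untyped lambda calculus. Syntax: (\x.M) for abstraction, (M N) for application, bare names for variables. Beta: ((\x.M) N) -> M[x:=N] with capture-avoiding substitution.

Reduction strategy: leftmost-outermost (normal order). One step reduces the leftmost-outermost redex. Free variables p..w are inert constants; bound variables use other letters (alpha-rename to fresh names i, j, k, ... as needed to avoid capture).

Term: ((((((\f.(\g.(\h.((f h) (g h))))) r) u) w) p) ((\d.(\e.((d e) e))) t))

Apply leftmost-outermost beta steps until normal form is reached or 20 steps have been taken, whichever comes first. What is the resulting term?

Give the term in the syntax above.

Step 0: ((((((\f.(\g.(\h.((f h) (g h))))) r) u) w) p) ((\d.(\e.((d e) e))) t))
Step 1: (((((\g.(\h.((r h) (g h)))) u) w) p) ((\d.(\e.((d e) e))) t))
Step 2: ((((\h.((r h) (u h))) w) p) ((\d.(\e.((d e) e))) t))
Step 3: ((((r w) (u w)) p) ((\d.(\e.((d e) e))) t))
Step 4: ((((r w) (u w)) p) (\e.((t e) e)))

Answer: ((((r w) (u w)) p) (\e.((t e) e)))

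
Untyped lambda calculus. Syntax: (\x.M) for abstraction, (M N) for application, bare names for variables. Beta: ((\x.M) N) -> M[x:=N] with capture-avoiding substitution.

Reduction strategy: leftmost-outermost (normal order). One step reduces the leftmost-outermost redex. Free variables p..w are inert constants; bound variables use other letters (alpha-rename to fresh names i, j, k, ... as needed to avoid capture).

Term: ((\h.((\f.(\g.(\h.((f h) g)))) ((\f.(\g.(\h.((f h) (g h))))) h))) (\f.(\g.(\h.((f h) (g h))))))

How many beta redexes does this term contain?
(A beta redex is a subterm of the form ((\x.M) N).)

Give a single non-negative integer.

Answer: 3

Derivation:
Term: ((\h.((\f.(\g.(\h.((f h) g)))) ((\f.(\g.(\h.((f h) (g h))))) h))) (\f.(\g.(\h.((f h) (g h))))))
  Redex: ((\h.((\f.(\g.(\h.((f h) g)))) ((\f.(\g.(\h.((f h) (g h))))) h))) (\f.(\g.(\h.((f h) (g h))))))
  Redex: ((\f.(\g.(\h.((f h) g)))) ((\f.(\g.(\h.((f h) (g h))))) h))
  Redex: ((\f.(\g.(\h.((f h) (g h))))) h)
Total redexes: 3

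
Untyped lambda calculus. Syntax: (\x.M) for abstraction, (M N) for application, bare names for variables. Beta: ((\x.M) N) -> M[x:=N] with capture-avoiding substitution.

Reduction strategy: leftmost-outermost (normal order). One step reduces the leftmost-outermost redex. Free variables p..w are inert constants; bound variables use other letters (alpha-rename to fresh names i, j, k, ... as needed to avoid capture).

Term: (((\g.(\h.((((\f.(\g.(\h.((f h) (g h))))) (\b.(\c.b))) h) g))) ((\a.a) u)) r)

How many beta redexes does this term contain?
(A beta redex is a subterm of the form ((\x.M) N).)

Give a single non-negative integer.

Term: (((\g.(\h.((((\f.(\g.(\h.((f h) (g h))))) (\b.(\c.b))) h) g))) ((\a.a) u)) r)
  Redex: ((\g.(\h.((((\f.(\g.(\h.((f h) (g h))))) (\b.(\c.b))) h) g))) ((\a.a) u))
  Redex: ((\f.(\g.(\h.((f h) (g h))))) (\b.(\c.b)))
  Redex: ((\a.a) u)
Total redexes: 3

Answer: 3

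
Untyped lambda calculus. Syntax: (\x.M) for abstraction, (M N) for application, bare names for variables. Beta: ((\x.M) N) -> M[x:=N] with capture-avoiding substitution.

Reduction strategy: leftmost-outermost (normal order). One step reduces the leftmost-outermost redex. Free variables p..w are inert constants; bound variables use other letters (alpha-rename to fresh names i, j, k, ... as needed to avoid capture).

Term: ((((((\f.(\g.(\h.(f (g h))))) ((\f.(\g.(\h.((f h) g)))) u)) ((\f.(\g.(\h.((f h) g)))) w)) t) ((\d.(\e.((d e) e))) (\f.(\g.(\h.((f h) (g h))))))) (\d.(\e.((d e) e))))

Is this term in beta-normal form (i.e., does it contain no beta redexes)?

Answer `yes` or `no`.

Answer: no

Derivation:
Term: ((((((\f.(\g.(\h.(f (g h))))) ((\f.(\g.(\h.((f h) g)))) u)) ((\f.(\g.(\h.((f h) g)))) w)) t) ((\d.(\e.((d e) e))) (\f.(\g.(\h.((f h) (g h))))))) (\d.(\e.((d e) e))))
Found 4 beta redex(es).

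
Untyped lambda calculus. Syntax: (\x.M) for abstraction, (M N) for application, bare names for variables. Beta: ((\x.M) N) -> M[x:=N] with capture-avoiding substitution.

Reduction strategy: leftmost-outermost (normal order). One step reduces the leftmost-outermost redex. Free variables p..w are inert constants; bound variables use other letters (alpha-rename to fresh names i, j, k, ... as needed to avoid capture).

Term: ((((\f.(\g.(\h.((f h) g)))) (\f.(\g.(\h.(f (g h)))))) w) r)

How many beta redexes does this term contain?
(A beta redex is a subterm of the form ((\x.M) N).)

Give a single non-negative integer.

Answer: 1

Derivation:
Term: ((((\f.(\g.(\h.((f h) g)))) (\f.(\g.(\h.(f (g h)))))) w) r)
  Redex: ((\f.(\g.(\h.((f h) g)))) (\f.(\g.(\h.(f (g h))))))
Total redexes: 1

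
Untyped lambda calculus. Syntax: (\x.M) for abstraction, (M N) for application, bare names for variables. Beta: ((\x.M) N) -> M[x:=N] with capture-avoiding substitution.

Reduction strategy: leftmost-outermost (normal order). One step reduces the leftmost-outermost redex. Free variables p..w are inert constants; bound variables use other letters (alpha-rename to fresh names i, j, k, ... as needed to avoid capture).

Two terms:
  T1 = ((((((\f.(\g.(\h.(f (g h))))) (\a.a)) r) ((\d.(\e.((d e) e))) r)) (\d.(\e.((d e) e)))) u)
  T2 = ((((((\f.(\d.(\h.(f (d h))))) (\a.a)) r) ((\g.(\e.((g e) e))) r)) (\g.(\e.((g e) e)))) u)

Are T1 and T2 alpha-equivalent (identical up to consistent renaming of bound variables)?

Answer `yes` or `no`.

Answer: yes

Derivation:
Term 1: ((((((\f.(\g.(\h.(f (g h))))) (\a.a)) r) ((\d.(\e.((d e) e))) r)) (\d.(\e.((d e) e)))) u)
Term 2: ((((((\f.(\d.(\h.(f (d h))))) (\a.a)) r) ((\g.(\e.((g e) e))) r)) (\g.(\e.((g e) e)))) u)
Alpha-equivalence: compare structure up to binder renaming.
Result: True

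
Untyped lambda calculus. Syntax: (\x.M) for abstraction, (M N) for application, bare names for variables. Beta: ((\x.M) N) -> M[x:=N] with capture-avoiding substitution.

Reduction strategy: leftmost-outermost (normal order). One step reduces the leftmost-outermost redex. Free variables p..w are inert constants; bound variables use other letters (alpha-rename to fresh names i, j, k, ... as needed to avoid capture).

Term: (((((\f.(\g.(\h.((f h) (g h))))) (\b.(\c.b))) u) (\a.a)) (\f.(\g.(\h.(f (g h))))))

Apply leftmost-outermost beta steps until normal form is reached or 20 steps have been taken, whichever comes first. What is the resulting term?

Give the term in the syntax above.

Step 0: (((((\f.(\g.(\h.((f h) (g h))))) (\b.(\c.b))) u) (\a.a)) (\f.(\g.(\h.(f (g h))))))
Step 1: ((((\g.(\h.(((\b.(\c.b)) h) (g h)))) u) (\a.a)) (\f.(\g.(\h.(f (g h))))))
Step 2: (((\h.(((\b.(\c.b)) h) (u h))) (\a.a)) (\f.(\g.(\h.(f (g h))))))
Step 3: ((((\b.(\c.b)) (\a.a)) (u (\a.a))) (\f.(\g.(\h.(f (g h))))))
Step 4: (((\c.(\a.a)) (u (\a.a))) (\f.(\g.(\h.(f (g h))))))
Step 5: ((\a.a) (\f.(\g.(\h.(f (g h))))))
Step 6: (\f.(\g.(\h.(f (g h)))))

Answer: (\f.(\g.(\h.(f (g h)))))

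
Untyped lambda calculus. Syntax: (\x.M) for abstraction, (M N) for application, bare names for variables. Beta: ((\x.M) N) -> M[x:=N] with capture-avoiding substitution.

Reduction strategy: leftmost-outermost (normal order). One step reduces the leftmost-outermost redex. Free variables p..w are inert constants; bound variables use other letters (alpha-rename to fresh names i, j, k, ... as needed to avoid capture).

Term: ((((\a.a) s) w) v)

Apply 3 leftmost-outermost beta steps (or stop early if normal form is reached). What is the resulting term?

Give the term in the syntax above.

Step 0: ((((\a.a) s) w) v)
Step 1: ((s w) v)
Step 2: (normal form reached)

Answer: ((s w) v)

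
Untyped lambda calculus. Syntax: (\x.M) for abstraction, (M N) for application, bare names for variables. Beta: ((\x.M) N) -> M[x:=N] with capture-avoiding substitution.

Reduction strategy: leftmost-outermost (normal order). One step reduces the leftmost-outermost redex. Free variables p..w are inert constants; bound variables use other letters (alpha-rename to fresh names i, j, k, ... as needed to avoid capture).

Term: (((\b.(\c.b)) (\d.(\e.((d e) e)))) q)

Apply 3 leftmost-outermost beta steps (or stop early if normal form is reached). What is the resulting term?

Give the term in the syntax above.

Step 0: (((\b.(\c.b)) (\d.(\e.((d e) e)))) q)
Step 1: ((\c.(\d.(\e.((d e) e)))) q)
Step 2: (\d.(\e.((d e) e)))
Step 3: (normal form reached)

Answer: (\d.(\e.((d e) e)))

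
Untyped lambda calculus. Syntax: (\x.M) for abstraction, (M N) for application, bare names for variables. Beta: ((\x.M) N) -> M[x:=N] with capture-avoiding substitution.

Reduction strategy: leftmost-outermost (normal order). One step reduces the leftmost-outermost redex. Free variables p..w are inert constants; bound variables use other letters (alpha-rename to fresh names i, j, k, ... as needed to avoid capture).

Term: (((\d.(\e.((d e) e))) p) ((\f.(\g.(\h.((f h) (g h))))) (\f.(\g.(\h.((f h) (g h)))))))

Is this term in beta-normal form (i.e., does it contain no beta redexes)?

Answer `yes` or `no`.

Answer: no

Derivation:
Term: (((\d.(\e.((d e) e))) p) ((\f.(\g.(\h.((f h) (g h))))) (\f.(\g.(\h.((f h) (g h)))))))
Found 2 beta redex(es).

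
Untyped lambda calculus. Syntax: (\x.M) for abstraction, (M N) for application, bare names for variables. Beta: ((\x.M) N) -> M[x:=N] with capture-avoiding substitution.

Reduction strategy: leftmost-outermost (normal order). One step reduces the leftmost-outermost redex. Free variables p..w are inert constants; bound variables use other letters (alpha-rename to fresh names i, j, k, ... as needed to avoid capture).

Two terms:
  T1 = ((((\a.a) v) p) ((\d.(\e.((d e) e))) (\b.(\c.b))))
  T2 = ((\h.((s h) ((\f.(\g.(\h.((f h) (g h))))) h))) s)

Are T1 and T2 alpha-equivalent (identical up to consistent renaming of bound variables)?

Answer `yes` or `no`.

Answer: no

Derivation:
Term 1: ((((\a.a) v) p) ((\d.(\e.((d e) e))) (\b.(\c.b))))
Term 2: ((\h.((s h) ((\f.(\g.(\h.((f h) (g h))))) h))) s)
Alpha-equivalence: compare structure up to binder renaming.
Result: False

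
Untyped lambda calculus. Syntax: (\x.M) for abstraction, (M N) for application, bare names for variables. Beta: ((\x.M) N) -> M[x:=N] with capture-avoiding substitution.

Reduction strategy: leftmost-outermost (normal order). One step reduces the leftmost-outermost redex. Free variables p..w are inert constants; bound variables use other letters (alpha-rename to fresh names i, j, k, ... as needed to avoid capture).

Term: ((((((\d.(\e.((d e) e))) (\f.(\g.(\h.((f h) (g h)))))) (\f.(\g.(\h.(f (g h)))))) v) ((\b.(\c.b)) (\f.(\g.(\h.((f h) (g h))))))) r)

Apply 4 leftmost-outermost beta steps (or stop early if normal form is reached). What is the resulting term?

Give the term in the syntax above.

Answer: ((((\h.(((\f.(\g.(\h.(f (g h))))) h) ((\f.(\g.(\h.(f (g h))))) h))) v) ((\b.(\c.b)) (\f.(\g.(\h.((f h) (g h))))))) r)

Derivation:
Step 0: ((((((\d.(\e.((d e) e))) (\f.(\g.(\h.((f h) (g h)))))) (\f.(\g.(\h.(f (g h)))))) v) ((\b.(\c.b)) (\f.(\g.(\h.((f h) (g h))))))) r)
Step 1: (((((\e.(((\f.(\g.(\h.((f h) (g h))))) e) e)) (\f.(\g.(\h.(f (g h)))))) v) ((\b.(\c.b)) (\f.(\g.(\h.((f h) (g h))))))) r)
Step 2: ((((((\f.(\g.(\h.((f h) (g h))))) (\f.(\g.(\h.(f (g h)))))) (\f.(\g.(\h.(f (g h)))))) v) ((\b.(\c.b)) (\f.(\g.(\h.((f h) (g h))))))) r)
Step 3: (((((\g.(\h.(((\f.(\g.(\h.(f (g h))))) h) (g h)))) (\f.(\g.(\h.(f (g h)))))) v) ((\b.(\c.b)) (\f.(\g.(\h.((f h) (g h))))))) r)
Step 4: ((((\h.(((\f.(\g.(\h.(f (g h))))) h) ((\f.(\g.(\h.(f (g h))))) h))) v) ((\b.(\c.b)) (\f.(\g.(\h.((f h) (g h))))))) r)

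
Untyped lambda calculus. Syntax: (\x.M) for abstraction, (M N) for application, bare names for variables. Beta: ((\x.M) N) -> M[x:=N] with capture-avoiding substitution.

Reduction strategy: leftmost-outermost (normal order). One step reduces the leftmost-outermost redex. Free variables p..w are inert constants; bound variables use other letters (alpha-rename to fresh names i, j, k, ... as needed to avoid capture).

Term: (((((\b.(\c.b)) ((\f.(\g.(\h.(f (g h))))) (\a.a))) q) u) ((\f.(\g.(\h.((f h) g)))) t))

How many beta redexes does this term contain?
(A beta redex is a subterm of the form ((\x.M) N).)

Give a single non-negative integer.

Answer: 3

Derivation:
Term: (((((\b.(\c.b)) ((\f.(\g.(\h.(f (g h))))) (\a.a))) q) u) ((\f.(\g.(\h.((f h) g)))) t))
  Redex: ((\b.(\c.b)) ((\f.(\g.(\h.(f (g h))))) (\a.a)))
  Redex: ((\f.(\g.(\h.(f (g h))))) (\a.a))
  Redex: ((\f.(\g.(\h.((f h) g)))) t)
Total redexes: 3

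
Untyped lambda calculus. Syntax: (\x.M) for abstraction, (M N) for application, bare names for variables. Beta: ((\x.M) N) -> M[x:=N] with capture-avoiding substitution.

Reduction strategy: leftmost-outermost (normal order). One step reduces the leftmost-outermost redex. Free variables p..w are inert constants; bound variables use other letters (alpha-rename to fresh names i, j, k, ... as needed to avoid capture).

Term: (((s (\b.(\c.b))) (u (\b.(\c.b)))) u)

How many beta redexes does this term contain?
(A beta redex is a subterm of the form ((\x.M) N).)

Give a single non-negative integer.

Term: (((s (\b.(\c.b))) (u (\b.(\c.b)))) u)
  (no redexes)
Total redexes: 0

Answer: 0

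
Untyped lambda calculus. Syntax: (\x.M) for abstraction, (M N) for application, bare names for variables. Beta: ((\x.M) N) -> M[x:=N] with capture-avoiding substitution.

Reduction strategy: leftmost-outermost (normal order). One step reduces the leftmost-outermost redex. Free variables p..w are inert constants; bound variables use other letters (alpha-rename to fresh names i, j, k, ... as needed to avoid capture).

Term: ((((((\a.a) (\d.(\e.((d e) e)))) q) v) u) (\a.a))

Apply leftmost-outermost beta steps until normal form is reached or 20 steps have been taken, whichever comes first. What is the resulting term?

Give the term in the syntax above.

Answer: ((((q v) v) u) (\a.a))

Derivation:
Step 0: ((((((\a.a) (\d.(\e.((d e) e)))) q) v) u) (\a.a))
Step 1: (((((\d.(\e.((d e) e))) q) v) u) (\a.a))
Step 2: ((((\e.((q e) e)) v) u) (\a.a))
Step 3: ((((q v) v) u) (\a.a))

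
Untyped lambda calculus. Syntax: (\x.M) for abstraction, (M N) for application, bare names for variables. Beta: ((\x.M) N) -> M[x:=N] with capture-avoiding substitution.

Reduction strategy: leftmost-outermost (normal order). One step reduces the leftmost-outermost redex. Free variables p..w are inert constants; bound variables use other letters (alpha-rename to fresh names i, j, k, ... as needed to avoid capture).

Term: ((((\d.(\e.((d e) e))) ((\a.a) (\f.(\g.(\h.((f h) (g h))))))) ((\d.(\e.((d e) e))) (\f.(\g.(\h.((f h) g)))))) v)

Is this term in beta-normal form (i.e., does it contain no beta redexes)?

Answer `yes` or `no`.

Term: ((((\d.(\e.((d e) e))) ((\a.a) (\f.(\g.(\h.((f h) (g h))))))) ((\d.(\e.((d e) e))) (\f.(\g.(\h.((f h) g)))))) v)
Found 3 beta redex(es).

Answer: no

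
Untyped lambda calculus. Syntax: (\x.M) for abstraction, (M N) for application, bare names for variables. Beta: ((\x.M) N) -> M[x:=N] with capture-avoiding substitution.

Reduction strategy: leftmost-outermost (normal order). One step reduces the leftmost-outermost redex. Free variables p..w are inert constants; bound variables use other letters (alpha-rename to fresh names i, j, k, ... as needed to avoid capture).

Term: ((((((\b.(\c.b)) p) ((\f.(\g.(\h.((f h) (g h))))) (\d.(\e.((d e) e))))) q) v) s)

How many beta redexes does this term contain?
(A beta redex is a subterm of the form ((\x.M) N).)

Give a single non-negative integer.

Answer: 2

Derivation:
Term: ((((((\b.(\c.b)) p) ((\f.(\g.(\h.((f h) (g h))))) (\d.(\e.((d e) e))))) q) v) s)
  Redex: ((\b.(\c.b)) p)
  Redex: ((\f.(\g.(\h.((f h) (g h))))) (\d.(\e.((d e) e))))
Total redexes: 2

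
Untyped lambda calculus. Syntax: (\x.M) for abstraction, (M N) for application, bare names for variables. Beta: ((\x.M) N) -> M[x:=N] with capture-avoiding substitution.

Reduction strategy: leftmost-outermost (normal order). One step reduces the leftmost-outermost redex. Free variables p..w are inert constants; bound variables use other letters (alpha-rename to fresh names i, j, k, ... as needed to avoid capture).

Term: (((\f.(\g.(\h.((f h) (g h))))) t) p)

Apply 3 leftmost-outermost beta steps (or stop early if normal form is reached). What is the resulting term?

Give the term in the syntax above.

Step 0: (((\f.(\g.(\h.((f h) (g h))))) t) p)
Step 1: ((\g.(\h.((t h) (g h)))) p)
Step 2: (\h.((t h) (p h)))
Step 3: (normal form reached)

Answer: (\h.((t h) (p h)))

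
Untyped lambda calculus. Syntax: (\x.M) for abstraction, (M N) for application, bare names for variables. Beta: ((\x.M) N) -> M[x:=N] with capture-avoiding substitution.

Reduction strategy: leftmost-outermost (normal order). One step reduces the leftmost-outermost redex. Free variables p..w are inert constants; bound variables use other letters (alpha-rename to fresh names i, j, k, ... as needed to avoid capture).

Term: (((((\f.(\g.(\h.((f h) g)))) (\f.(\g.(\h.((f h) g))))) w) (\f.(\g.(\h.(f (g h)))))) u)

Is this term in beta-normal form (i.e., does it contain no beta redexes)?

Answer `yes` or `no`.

Term: (((((\f.(\g.(\h.((f h) g)))) (\f.(\g.(\h.((f h) g))))) w) (\f.(\g.(\h.(f (g h)))))) u)
Found 1 beta redex(es).

Answer: no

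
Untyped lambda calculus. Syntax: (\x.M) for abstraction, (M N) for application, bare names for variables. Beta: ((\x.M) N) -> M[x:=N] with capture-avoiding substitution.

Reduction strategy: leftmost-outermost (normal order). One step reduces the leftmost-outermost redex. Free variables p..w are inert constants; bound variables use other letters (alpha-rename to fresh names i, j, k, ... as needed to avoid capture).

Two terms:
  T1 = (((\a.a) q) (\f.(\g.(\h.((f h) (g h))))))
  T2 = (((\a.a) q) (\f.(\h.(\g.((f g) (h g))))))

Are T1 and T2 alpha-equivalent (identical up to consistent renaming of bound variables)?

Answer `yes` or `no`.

Answer: yes

Derivation:
Term 1: (((\a.a) q) (\f.(\g.(\h.((f h) (g h))))))
Term 2: (((\a.a) q) (\f.(\h.(\g.((f g) (h g))))))
Alpha-equivalence: compare structure up to binder renaming.
Result: True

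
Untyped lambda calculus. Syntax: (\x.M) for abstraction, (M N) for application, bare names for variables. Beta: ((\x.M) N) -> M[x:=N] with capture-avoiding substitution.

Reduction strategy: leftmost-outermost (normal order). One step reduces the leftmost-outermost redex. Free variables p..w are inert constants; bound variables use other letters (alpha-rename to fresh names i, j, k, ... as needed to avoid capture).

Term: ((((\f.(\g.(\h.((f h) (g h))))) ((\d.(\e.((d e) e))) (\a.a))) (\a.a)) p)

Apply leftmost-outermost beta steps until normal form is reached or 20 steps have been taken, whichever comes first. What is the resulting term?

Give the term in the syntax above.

Answer: ((p p) p)

Derivation:
Step 0: ((((\f.(\g.(\h.((f h) (g h))))) ((\d.(\e.((d e) e))) (\a.a))) (\a.a)) p)
Step 1: (((\g.(\h.((((\d.(\e.((d e) e))) (\a.a)) h) (g h)))) (\a.a)) p)
Step 2: ((\h.((((\d.(\e.((d e) e))) (\a.a)) h) ((\a.a) h))) p)
Step 3: ((((\d.(\e.((d e) e))) (\a.a)) p) ((\a.a) p))
Step 4: (((\e.(((\a.a) e) e)) p) ((\a.a) p))
Step 5: ((((\a.a) p) p) ((\a.a) p))
Step 6: ((p p) ((\a.a) p))
Step 7: ((p p) p)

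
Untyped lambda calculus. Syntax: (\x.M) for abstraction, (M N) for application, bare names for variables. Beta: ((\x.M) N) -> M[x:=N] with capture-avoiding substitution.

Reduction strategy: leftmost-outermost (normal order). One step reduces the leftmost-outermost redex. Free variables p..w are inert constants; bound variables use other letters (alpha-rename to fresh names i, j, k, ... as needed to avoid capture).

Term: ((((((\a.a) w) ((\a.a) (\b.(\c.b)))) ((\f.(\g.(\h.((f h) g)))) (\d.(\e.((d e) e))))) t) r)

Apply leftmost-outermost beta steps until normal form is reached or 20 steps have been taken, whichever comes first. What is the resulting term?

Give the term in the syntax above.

Step 0: ((((((\a.a) w) ((\a.a) (\b.(\c.b)))) ((\f.(\g.(\h.((f h) g)))) (\d.(\e.((d e) e))))) t) r)
Step 1: ((((w ((\a.a) (\b.(\c.b)))) ((\f.(\g.(\h.((f h) g)))) (\d.(\e.((d e) e))))) t) r)
Step 2: ((((w (\b.(\c.b))) ((\f.(\g.(\h.((f h) g)))) (\d.(\e.((d e) e))))) t) r)
Step 3: ((((w (\b.(\c.b))) (\g.(\h.(((\d.(\e.((d e) e))) h) g)))) t) r)
Step 4: ((((w (\b.(\c.b))) (\g.(\h.((\e.((h e) e)) g)))) t) r)
Step 5: ((((w (\b.(\c.b))) (\g.(\h.((h g) g)))) t) r)

Answer: ((((w (\b.(\c.b))) (\g.(\h.((h g) g)))) t) r)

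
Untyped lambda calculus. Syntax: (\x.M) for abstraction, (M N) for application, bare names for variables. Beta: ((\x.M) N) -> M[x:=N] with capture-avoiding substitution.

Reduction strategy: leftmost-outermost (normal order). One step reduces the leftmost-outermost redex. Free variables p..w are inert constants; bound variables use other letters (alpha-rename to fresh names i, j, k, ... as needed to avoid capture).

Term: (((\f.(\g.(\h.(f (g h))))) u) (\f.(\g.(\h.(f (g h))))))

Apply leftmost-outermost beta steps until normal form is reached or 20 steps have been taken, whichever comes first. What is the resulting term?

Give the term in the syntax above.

Answer: (\h.(u (\g.(\i.(h (g i))))))

Derivation:
Step 0: (((\f.(\g.(\h.(f (g h))))) u) (\f.(\g.(\h.(f (g h))))))
Step 1: ((\g.(\h.(u (g h)))) (\f.(\g.(\h.(f (g h))))))
Step 2: (\h.(u ((\f.(\g.(\h.(f (g h))))) h)))
Step 3: (\h.(u (\g.(\i.(h (g i))))))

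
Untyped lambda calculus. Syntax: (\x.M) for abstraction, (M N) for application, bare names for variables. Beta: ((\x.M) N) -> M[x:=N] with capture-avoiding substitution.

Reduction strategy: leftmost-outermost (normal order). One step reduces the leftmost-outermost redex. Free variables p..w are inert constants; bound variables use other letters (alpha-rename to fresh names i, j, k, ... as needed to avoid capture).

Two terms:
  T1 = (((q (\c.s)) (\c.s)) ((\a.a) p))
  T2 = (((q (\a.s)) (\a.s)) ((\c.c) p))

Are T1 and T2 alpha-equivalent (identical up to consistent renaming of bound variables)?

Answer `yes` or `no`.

Answer: yes

Derivation:
Term 1: (((q (\c.s)) (\c.s)) ((\a.a) p))
Term 2: (((q (\a.s)) (\a.s)) ((\c.c) p))
Alpha-equivalence: compare structure up to binder renaming.
Result: True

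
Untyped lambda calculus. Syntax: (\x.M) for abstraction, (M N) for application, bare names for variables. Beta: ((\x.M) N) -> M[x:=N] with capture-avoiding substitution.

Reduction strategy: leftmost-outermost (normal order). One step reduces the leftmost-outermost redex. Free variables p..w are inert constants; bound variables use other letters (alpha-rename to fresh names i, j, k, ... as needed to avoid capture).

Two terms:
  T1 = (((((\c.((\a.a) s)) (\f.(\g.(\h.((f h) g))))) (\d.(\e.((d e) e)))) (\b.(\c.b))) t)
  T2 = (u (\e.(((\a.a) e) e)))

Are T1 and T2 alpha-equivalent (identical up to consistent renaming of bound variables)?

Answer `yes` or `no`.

Answer: no

Derivation:
Term 1: (((((\c.((\a.a) s)) (\f.(\g.(\h.((f h) g))))) (\d.(\e.((d e) e)))) (\b.(\c.b))) t)
Term 2: (u (\e.(((\a.a) e) e)))
Alpha-equivalence: compare structure up to binder renaming.
Result: False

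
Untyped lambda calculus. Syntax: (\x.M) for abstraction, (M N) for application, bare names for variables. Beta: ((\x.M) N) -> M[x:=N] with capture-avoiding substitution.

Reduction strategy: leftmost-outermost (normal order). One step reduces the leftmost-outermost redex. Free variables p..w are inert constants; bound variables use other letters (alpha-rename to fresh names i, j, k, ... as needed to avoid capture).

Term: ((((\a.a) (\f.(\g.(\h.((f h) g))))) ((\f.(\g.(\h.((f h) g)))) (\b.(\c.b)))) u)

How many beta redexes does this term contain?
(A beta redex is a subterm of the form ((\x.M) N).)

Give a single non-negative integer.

Term: ((((\a.a) (\f.(\g.(\h.((f h) g))))) ((\f.(\g.(\h.((f h) g)))) (\b.(\c.b)))) u)
  Redex: ((\a.a) (\f.(\g.(\h.((f h) g)))))
  Redex: ((\f.(\g.(\h.((f h) g)))) (\b.(\c.b)))
Total redexes: 2

Answer: 2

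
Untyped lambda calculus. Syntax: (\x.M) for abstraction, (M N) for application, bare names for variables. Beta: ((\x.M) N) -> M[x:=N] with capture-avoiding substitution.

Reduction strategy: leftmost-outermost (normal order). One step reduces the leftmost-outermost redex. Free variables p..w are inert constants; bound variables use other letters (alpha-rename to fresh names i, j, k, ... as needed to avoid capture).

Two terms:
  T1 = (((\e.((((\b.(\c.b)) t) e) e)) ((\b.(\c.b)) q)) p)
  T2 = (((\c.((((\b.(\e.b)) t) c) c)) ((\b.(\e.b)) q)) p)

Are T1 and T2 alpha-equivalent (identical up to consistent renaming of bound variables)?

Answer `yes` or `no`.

Term 1: (((\e.((((\b.(\c.b)) t) e) e)) ((\b.(\c.b)) q)) p)
Term 2: (((\c.((((\b.(\e.b)) t) c) c)) ((\b.(\e.b)) q)) p)
Alpha-equivalence: compare structure up to binder renaming.
Result: True

Answer: yes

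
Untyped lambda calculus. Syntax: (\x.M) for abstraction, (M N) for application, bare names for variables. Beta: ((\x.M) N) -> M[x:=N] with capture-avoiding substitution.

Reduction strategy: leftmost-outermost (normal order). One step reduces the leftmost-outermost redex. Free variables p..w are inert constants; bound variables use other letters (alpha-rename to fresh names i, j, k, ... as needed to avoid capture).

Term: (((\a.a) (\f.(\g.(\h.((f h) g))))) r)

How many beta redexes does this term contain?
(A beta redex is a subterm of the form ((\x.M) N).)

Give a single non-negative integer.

Term: (((\a.a) (\f.(\g.(\h.((f h) g))))) r)
  Redex: ((\a.a) (\f.(\g.(\h.((f h) g)))))
Total redexes: 1

Answer: 1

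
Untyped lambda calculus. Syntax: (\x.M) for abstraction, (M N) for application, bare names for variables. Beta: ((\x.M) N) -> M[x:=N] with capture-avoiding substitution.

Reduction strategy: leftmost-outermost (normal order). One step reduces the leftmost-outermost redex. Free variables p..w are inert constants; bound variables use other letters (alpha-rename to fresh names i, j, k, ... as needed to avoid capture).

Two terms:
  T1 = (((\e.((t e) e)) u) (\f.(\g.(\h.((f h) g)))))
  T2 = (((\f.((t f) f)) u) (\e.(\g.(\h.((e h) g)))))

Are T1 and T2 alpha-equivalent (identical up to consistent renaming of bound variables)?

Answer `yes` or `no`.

Answer: yes

Derivation:
Term 1: (((\e.((t e) e)) u) (\f.(\g.(\h.((f h) g)))))
Term 2: (((\f.((t f) f)) u) (\e.(\g.(\h.((e h) g)))))
Alpha-equivalence: compare structure up to binder renaming.
Result: True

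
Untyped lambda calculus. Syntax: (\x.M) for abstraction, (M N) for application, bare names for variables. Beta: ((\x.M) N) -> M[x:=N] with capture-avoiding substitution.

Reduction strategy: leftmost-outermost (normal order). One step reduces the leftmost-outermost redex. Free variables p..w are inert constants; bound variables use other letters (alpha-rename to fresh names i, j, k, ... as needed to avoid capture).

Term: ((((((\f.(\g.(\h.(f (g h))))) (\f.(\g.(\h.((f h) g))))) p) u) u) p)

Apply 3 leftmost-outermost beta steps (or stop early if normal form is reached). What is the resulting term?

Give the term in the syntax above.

Step 0: ((((((\f.(\g.(\h.(f (g h))))) (\f.(\g.(\h.((f h) g))))) p) u) u) p)
Step 1: (((((\g.(\h.((\f.(\g.(\h.((f h) g)))) (g h)))) p) u) u) p)
Step 2: ((((\h.((\f.(\g.(\h.((f h) g)))) (p h))) u) u) p)
Step 3: ((((\f.(\g.(\h.((f h) g)))) (p u)) u) p)

Answer: ((((\f.(\g.(\h.((f h) g)))) (p u)) u) p)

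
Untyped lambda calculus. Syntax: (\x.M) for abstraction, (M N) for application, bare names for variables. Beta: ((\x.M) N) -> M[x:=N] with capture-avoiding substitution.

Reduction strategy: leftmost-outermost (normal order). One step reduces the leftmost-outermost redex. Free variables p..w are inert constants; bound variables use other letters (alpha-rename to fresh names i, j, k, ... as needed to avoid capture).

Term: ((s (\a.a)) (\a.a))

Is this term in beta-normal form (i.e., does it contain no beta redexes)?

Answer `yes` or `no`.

Answer: yes

Derivation:
Term: ((s (\a.a)) (\a.a))
No beta redexes found.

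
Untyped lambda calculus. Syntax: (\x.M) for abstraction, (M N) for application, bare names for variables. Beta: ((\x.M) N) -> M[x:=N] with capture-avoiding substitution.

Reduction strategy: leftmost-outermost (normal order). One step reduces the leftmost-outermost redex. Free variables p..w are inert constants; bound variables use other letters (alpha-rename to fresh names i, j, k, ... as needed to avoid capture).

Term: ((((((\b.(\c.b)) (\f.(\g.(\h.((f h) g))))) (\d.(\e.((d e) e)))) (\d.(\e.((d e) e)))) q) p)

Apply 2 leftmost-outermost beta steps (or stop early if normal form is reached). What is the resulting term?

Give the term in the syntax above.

Step 0: ((((((\b.(\c.b)) (\f.(\g.(\h.((f h) g))))) (\d.(\e.((d e) e)))) (\d.(\e.((d e) e)))) q) p)
Step 1: (((((\c.(\f.(\g.(\h.((f h) g))))) (\d.(\e.((d e) e)))) (\d.(\e.((d e) e)))) q) p)
Step 2: ((((\f.(\g.(\h.((f h) g)))) (\d.(\e.((d e) e)))) q) p)

Answer: ((((\f.(\g.(\h.((f h) g)))) (\d.(\e.((d e) e)))) q) p)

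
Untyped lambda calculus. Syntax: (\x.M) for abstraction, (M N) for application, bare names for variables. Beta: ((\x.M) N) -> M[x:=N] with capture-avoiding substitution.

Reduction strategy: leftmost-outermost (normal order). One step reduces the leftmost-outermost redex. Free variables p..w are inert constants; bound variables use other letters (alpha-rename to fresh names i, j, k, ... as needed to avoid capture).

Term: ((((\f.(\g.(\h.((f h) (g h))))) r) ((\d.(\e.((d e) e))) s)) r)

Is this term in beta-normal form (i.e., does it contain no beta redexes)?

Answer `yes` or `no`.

Term: ((((\f.(\g.(\h.((f h) (g h))))) r) ((\d.(\e.((d e) e))) s)) r)
Found 2 beta redex(es).

Answer: no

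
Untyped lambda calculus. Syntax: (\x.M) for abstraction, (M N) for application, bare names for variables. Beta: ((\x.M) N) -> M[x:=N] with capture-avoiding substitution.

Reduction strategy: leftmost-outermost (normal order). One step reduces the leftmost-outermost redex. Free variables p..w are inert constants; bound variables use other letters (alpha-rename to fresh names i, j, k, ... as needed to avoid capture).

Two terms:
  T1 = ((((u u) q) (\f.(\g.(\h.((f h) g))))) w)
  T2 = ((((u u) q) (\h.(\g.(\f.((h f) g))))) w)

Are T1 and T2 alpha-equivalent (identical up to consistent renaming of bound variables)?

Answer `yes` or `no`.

Term 1: ((((u u) q) (\f.(\g.(\h.((f h) g))))) w)
Term 2: ((((u u) q) (\h.(\g.(\f.((h f) g))))) w)
Alpha-equivalence: compare structure up to binder renaming.
Result: True

Answer: yes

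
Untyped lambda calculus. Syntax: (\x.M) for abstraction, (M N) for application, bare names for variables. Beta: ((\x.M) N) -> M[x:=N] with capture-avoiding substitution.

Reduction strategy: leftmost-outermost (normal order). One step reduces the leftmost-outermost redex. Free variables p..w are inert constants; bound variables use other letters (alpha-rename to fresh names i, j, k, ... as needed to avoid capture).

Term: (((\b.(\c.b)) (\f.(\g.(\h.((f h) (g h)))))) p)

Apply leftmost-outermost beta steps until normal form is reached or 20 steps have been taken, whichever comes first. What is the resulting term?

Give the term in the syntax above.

Answer: (\f.(\g.(\h.((f h) (g h)))))

Derivation:
Step 0: (((\b.(\c.b)) (\f.(\g.(\h.((f h) (g h)))))) p)
Step 1: ((\c.(\f.(\g.(\h.((f h) (g h)))))) p)
Step 2: (\f.(\g.(\h.((f h) (g h)))))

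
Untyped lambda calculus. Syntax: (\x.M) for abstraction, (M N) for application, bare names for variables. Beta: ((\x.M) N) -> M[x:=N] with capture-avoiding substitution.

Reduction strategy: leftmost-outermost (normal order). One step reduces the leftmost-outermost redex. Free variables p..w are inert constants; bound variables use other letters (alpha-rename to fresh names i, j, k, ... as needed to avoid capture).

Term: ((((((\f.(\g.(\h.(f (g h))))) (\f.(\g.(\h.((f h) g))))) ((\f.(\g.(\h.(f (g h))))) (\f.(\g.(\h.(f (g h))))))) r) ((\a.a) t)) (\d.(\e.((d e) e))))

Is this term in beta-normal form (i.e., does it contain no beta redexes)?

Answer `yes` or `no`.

Term: ((((((\f.(\g.(\h.(f (g h))))) (\f.(\g.(\h.((f h) g))))) ((\f.(\g.(\h.(f (g h))))) (\f.(\g.(\h.(f (g h))))))) r) ((\a.a) t)) (\d.(\e.((d e) e))))
Found 3 beta redex(es).

Answer: no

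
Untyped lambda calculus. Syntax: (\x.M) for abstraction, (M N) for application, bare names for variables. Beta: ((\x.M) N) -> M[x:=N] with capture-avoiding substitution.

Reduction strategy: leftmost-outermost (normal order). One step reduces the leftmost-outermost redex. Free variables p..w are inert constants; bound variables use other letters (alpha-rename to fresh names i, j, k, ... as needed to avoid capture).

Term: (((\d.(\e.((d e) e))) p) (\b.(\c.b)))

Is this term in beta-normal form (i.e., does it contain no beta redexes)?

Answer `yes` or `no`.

Answer: no

Derivation:
Term: (((\d.(\e.((d e) e))) p) (\b.(\c.b)))
Found 1 beta redex(es).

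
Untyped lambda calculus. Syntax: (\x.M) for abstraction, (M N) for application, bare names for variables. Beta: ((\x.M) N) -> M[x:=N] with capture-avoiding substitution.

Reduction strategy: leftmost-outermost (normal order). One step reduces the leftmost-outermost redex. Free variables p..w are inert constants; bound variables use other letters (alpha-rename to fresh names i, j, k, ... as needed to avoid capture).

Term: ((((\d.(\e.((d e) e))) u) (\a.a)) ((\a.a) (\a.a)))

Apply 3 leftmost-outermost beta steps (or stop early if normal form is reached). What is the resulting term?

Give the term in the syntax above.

Step 0: ((((\d.(\e.((d e) e))) u) (\a.a)) ((\a.a) (\a.a)))
Step 1: (((\e.((u e) e)) (\a.a)) ((\a.a) (\a.a)))
Step 2: (((u (\a.a)) (\a.a)) ((\a.a) (\a.a)))
Step 3: (((u (\a.a)) (\a.a)) (\a.a))

Answer: (((u (\a.a)) (\a.a)) (\a.a))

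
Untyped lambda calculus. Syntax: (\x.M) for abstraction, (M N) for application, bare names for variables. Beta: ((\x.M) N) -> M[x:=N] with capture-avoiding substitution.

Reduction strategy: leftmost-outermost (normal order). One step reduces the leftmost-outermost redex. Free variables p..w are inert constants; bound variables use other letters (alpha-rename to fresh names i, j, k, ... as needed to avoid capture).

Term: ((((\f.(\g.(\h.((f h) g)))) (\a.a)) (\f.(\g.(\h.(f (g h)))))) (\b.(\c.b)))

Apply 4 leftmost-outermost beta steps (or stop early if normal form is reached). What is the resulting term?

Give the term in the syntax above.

Answer: ((\b.(\c.b)) (\f.(\g.(\h.(f (g h))))))

Derivation:
Step 0: ((((\f.(\g.(\h.((f h) g)))) (\a.a)) (\f.(\g.(\h.(f (g h)))))) (\b.(\c.b)))
Step 1: (((\g.(\h.(((\a.a) h) g))) (\f.(\g.(\h.(f (g h)))))) (\b.(\c.b)))
Step 2: ((\h.(((\a.a) h) (\f.(\g.(\h.(f (g h))))))) (\b.(\c.b)))
Step 3: (((\a.a) (\b.(\c.b))) (\f.(\g.(\h.(f (g h))))))
Step 4: ((\b.(\c.b)) (\f.(\g.(\h.(f (g h))))))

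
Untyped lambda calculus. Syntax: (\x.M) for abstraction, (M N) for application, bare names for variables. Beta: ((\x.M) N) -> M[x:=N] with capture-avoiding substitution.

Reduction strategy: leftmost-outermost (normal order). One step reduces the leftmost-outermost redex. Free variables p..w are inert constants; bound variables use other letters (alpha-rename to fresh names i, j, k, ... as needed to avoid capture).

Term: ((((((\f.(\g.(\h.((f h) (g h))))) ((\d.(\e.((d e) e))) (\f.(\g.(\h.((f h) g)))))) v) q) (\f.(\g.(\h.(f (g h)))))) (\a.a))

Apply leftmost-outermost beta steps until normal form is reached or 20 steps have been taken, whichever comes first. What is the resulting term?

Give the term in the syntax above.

Answer: ((((q (v q)) q) (\f.(\g.(\h.(f (g h)))))) (\a.a))

Derivation:
Step 0: ((((((\f.(\g.(\h.((f h) (g h))))) ((\d.(\e.((d e) e))) (\f.(\g.(\h.((f h) g)))))) v) q) (\f.(\g.(\h.(f (g h)))))) (\a.a))
Step 1: (((((\g.(\h.((((\d.(\e.((d e) e))) (\f.(\g.(\h.((f h) g))))) h) (g h)))) v) q) (\f.(\g.(\h.(f (g h)))))) (\a.a))
Step 2: ((((\h.((((\d.(\e.((d e) e))) (\f.(\g.(\h.((f h) g))))) h) (v h))) q) (\f.(\g.(\h.(f (g h)))))) (\a.a))
Step 3: ((((((\d.(\e.((d e) e))) (\f.(\g.(\h.((f h) g))))) q) (v q)) (\f.(\g.(\h.(f (g h)))))) (\a.a))
Step 4: (((((\e.(((\f.(\g.(\h.((f h) g)))) e) e)) q) (v q)) (\f.(\g.(\h.(f (g h)))))) (\a.a))
Step 5: ((((((\f.(\g.(\h.((f h) g)))) q) q) (v q)) (\f.(\g.(\h.(f (g h)))))) (\a.a))
Step 6: (((((\g.(\h.((q h) g))) q) (v q)) (\f.(\g.(\h.(f (g h)))))) (\a.a))
Step 7: ((((\h.((q h) q)) (v q)) (\f.(\g.(\h.(f (g h)))))) (\a.a))
Step 8: ((((q (v q)) q) (\f.(\g.(\h.(f (g h)))))) (\a.a))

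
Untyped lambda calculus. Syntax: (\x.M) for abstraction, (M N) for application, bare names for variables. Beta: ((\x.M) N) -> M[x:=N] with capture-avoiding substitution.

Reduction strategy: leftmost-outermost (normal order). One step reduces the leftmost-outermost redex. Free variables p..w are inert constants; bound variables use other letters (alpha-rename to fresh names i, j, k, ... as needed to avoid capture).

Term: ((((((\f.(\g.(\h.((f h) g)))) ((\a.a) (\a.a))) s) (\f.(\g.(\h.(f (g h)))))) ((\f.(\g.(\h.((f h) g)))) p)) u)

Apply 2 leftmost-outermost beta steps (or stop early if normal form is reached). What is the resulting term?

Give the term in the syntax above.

Answer: ((((\h.((((\a.a) (\a.a)) h) s)) (\f.(\g.(\h.(f (g h)))))) ((\f.(\g.(\h.((f h) g)))) p)) u)

Derivation:
Step 0: ((((((\f.(\g.(\h.((f h) g)))) ((\a.a) (\a.a))) s) (\f.(\g.(\h.(f (g h)))))) ((\f.(\g.(\h.((f h) g)))) p)) u)
Step 1: (((((\g.(\h.((((\a.a) (\a.a)) h) g))) s) (\f.(\g.(\h.(f (g h)))))) ((\f.(\g.(\h.((f h) g)))) p)) u)
Step 2: ((((\h.((((\a.a) (\a.a)) h) s)) (\f.(\g.(\h.(f (g h)))))) ((\f.(\g.(\h.((f h) g)))) p)) u)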